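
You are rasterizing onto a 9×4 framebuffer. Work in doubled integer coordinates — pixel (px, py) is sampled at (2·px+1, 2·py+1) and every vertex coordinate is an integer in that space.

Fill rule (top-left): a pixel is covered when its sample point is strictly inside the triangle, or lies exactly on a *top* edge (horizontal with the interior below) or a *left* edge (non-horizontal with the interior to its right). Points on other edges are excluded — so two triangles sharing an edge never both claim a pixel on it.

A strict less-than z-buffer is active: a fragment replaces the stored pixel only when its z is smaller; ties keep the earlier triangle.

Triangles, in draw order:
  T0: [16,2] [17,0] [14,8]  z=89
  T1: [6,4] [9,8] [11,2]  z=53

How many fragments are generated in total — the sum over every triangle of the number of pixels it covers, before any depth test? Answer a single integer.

T0:
  2·area = 2
  edge (16, 2)→(17, 0): d=(1,-2) top-left  bias=+0
  edge (17, 0)→(14, 8): d=(-3,8) right/bottom  bias=-1
  edge (14, 8)→(16, 2): d=(2,-6) top-left  bias=+0
    (7,2)@(15, 5): e=[1,1,0] → █  [on edge]
    (8,2)@(17, 5): e=[5,-15,12] → ·
    (7,3)@(15, 7): e=[3,-5,4] → ·
  covered (1 px):
    · · · · · · · · ·
    · · · · · · · · ·
    · · · · · · · █ ·
    · · · · · · · · ·
T1:
  2·area = 26  (B↔C swapped to make it positive)
  edge (6, 4)→(11, 2): d=(5,-2) top-left  bias=+0
  edge (11, 2)→(9, 8): d=(-2,6) right/bottom  bias=-1
  edge (9, 8)→(6, 4): d=(-3,-4) top-left  bias=+0
    (4,1)@(9, 3): e=[1,10,15] → █
    (5,1)@(11, 3): e=[5,-2,23] → ·
    (3,2)@(7, 5): e=[7,18,1] → █
    (5,2)@(11, 5): e=[15,-6,17] → ·
    (3,3)@(7, 7): e=[17,14,-5] → ·
    (4,3)@(9, 7): e=[21,2,3] → █
    (5,3)@(11, 7): e=[25,-10,11] → ·
  covered (4 px):
    · · · · · · · · ·
    · · · · █ · · · ·
    · · · █ █ · · · ·
    · · · · █ · · · ·

Answer: 5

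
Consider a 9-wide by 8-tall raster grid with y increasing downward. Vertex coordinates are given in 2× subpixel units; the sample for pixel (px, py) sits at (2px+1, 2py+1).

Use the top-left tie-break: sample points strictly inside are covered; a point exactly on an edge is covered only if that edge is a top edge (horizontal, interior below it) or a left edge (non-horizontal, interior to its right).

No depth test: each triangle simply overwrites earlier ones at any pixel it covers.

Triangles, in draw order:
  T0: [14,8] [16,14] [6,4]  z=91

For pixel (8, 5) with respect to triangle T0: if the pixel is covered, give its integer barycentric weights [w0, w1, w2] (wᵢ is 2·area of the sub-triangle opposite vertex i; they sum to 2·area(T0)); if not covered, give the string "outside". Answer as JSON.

T0:
  2·area = 40
  edge (14, 8)→(16, 14): d=(2,6) right/bottom  bias=-1
  edge (16, 14)→(6, 4): d=(-10,-10) top-left  bias=+0
  edge (6, 4)→(14, 8): d=(8,4) right/bottom  bias=-1
    (1,0)@(3, 1): e=[52,0,-12] → ·  [on edge]
    (2,1)@(5, 3): e=[44,0,-4] → ·  [on edge]
    (3,2)@(7, 5): e=[36,0,4] → #  [on edge]
    (4,2)@(9, 5): e=[24,20,-4] → ·
    (6,2)@(13, 5): e=[0,60,-20] → ·  [on edge]
    (3,3)@(7, 7): e=[40,-20,20] → ·
    (4,3)@(9, 7): e=[28,0,12] → #  [on edge]
    (5,3)@(11, 7): e=[16,20,4] → #
    (6,3)@(13, 7): e=[4,40,-4] → ·
    (4,4)@(9, 9): e=[32,-20,28] → ·
    (5,4)@(11, 9): e=[20,0,20] → #  [on edge]
    (6,4)@(13, 9): e=[8,20,12] → #
    (6,5)@(13, 11): e=[12,0,28] → #  [on edge]
    (7,5)@(15, 11): e=[0,20,20] → ·  [on edge]
    (7,6)@(15, 13): e=[4,0,36] → #  [on edge]
    (8,7)@(17, 15): e=[-4,0,44] → ·  [on edge]
  covered (7 px):
    · · · · · · · · ·
    · · · · · · · · ·
    · · · # · · · · ·
    · · · · # # · · ·
    · · · · · # # · ·
    · · · · · · # · ·
    · · · · · · · # ·
    · · · · · · · · ·

Final: "outside"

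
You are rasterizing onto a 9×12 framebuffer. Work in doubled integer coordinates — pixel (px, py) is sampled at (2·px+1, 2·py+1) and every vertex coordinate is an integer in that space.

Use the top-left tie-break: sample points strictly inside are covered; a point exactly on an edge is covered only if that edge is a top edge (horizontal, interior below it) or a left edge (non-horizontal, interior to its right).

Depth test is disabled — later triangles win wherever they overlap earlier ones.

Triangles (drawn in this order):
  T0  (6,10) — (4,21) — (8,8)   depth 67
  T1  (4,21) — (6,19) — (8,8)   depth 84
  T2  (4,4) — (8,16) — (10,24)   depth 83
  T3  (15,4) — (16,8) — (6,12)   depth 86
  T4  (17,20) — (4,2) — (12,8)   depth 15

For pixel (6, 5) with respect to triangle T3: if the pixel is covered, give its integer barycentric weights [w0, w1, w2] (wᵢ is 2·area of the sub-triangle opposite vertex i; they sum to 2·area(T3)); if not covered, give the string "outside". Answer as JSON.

T0:
  2·area = 18  (B↔C swapped to make it positive)
  edge (6, 10)→(8, 8): d=(2,-2) top-left  bias=+0
  edge (8, 8)→(4, 21): d=(-4,13) right/bottom  bias=-1
  edge (4, 21)→(6, 10): d=(2,-11) top-left  bias=+0
    (7,0)@(15, 1): e=[0,-63,81] → ·  [on edge]
    (6,1)@(13, 3): e=[0,-45,63] → ·  [on edge]
    (5,2)@(11, 5): e=[0,-27,45] → ·  [on edge]
    (4,3)@(9, 7): e=[0,-9,27] → ·  [on edge]
    (3,4)@(7, 9): e=[0,9,9] → █  [on edge]
    (4,4)@(9, 9): e=[4,-17,31] → ·
    (2,5)@(5, 11): e=[0,27,-9] → ·  [on edge]
    (3,5)@(7, 11): e=[4,1,13] → █
    (4,5)@(9, 11): e=[8,-25,35] → ·
    (1,6)@(3, 13): e=[0,45,-27] → ·  [on edge]
    (3,6)@(7, 13): e=[8,-7,17] → ·
    (0,7)@(1, 15): e=[0,63,-45] → ·  [on edge]
  covered (3 px):
    · · · · · · · · ·
    · · · · · · · · ·
    · · · · · · · · ·
    · · · · · · · · ·
    · · · █ · · · · ·
    · · · █ · · · · ·
    · · · · · · · · ·
    · · · · · · · · ·
    · · █ · · · · · ·
    · · · · · · · · ·
    · · · · · · · · ·
    · · · · · · · · ·
T1:
  2·area = 18  (B↔C swapped to make it positive)
  edge (4, 21)→(8, 8): d=(4,-13) top-left  bias=+0
  edge (8, 8)→(6, 19): d=(-2,11) right/bottom  bias=-1
  edge (6, 19)→(4, 21): d=(-2,2) right/bottom  bias=-1
    (3,6)@(7, 13): e=[7,1,10] → █
    (4,6)@(9, 13): e=[33,-21,6] → ·
    (3,7)@(7, 15): e=[15,-3,6] → ·
    (2,9)@(5, 19): e=[5,11,2] → █
    (3,9)@(7, 19): e=[31,-11,-2] → ·
    (2,10)@(5, 21): e=[13,7,-2] → ·
  covered (2 px):
    · · · · · · · · ·
    · · · · · · · · ·
    · · · · · · · · ·
    · · · · · · · · ·
    · · · · · · · · ·
    · · · · · · · · ·
    · · · █ · · · · ·
    · · · · · · · · ·
    · · · · · · · · ·
    · · █ · · · · · ·
    · · · · · · · · ·
    · · · · · · · · ·
T2:
  2·area = 8
  edge (4, 4)→(8, 16): d=(4,12) right/bottom  bias=-1
  edge (8, 16)→(10, 24): d=(2,8) right/bottom  bias=-1
  edge (10, 24)→(4, 4): d=(-6,-20) top-left  bias=+0
    (1,0)@(3, 1): e=[0,10,-2] → ·  [on edge]
    (2,3)@(5, 7): e=[0,6,2] → ·  [on edge]
    (3,6)@(7, 13): e=[0,2,6] → ·  [on edge]
    (4,9)@(9, 19): e=[0,-2,10] → ·  [on edge]
  covered (0 px):
    · · · · · · · · ·
    · · · · · · · · ·
    · · · · · · · · ·
    · · · · · · · · ·
    · · · · · · · · ·
    · · · · · · · · ·
    · · · · · · · · ·
    · · · · · · · · ·
    · · · · · · · · ·
    · · · · · · · · ·
    · · · · · · · · ·
    · · · · · · · · ·
T3:
  2·area = 44
  edge (15, 4)→(16, 8): d=(1,4) right/bottom  bias=-1
  edge (16, 8)→(6, 12): d=(-10,4) right/bottom  bias=-1
  edge (6, 12)→(15, 4): d=(9,-8) top-left  bias=+0
    (7,2)@(15, 5): e=[1,34,9] → █
    (8,2)@(17, 5): e=[-7,26,25] → ·
    (6,3)@(13, 7): e=[11,22,11] → █
    (8,3)@(17, 7): e=[-5,6,43] → ·
    (5,4)@(11, 9): e=[21,10,13] → █
    (7,4)@(15, 9): e=[5,-6,45] → ·
    (5,5)@(11, 11): e=[23,-10,31] → ·
    (6,5)@(13, 11): e=[15,-18,47] → ·
  covered (5 px):
    · · · · · · · · ·
    · · · · · · · · ·
    · · · · · · · █ ·
    · · · · · · █ █ ·
    · · · · · █ █ · ·
    · · · · · · · · ·
    · · · · · · · · ·
    · · · · · · · · ·
    · · · · · · · · ·
    · · · · · · · · ·
    · · · · · · · · ·
    · · · · · · · · ·
T4:
  2·area = 66
  edge (17, 20)→(4, 2): d=(-13,-18) top-left  bias=+0
  edge (4, 2)→(12, 8): d=(8,6) right/bottom  bias=-1
  edge (12, 8)→(17, 20): d=(5,12) right/bottom  bias=-1
    (2,1)@(5, 3): e=[5,2,59] → █
    (3,1)@(7, 3): e=[41,-10,35] → ·
    (2,2)@(5, 5): e=[-21,18,69] → ·
    (3,2)@(7, 5): e=[15,6,45] → █
    (4,2)@(9, 5): e=[51,-6,21] → ·
    (3,3)@(7, 7): e=[-11,22,55] → ·
    (4,3)@(9, 7): e=[25,10,31] → █
    (5,3)@(11, 7): e=[61,-2,7] → ·
    (4,4)@(9, 9): e=[-1,26,41] → ·
    (5,4)@(11, 9): e=[35,14,17] → █
    (6,4)@(13, 9): e=[71,2,-7] → ·
    (5,5)@(11, 11): e=[9,30,27] → █
  covered (8 px):
    · · · · · · · · ·
    · · █ · · · · · ·
    · · · █ · · · · ·
    · · · · █ · · · ·
    · · · · · █ · · ·
    · · · · · █ █ · ·
    · · · · · · █ · ·
    · · · · · · · · ·
    · · · · · · · █ ·
    · · · · · · · · ·
    · · · · · · · · ·
    · · · · · · · · ·

Answer: "outside"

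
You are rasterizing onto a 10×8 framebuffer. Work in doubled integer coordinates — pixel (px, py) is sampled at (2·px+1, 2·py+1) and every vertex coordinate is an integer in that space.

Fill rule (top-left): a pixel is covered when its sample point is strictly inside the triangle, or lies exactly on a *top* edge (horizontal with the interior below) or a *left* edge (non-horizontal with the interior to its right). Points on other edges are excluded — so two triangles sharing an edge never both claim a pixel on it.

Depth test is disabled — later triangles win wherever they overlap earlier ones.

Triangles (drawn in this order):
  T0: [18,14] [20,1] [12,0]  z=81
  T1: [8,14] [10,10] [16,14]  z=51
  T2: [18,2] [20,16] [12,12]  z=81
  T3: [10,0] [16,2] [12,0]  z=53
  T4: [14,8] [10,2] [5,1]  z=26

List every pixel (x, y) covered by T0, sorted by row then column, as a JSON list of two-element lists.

T0:
  2·area = 106  (B↔C swapped to make it positive)
  edge (18, 14)→(12, 0): d=(-6,-14) top-left  bias=+0
  edge (12, 0)→(20, 1): d=(8,1) right/bottom  bias=-1
  edge (20, 1)→(18, 14): d=(-2,13) right/bottom  bias=-1
    (6,0)@(13, 1): e=[8,7,91] → █
    (7,0)@(15, 1): e=[36,5,65] → █
    (8,0)@(17, 1): e=[64,3,39] → █
    (9,0)@(19, 1): e=[92,1,13] → █
    (6,1)@(13, 3): e=[-4,23,87] → ·
    (7,1)@(15, 3): e=[24,21,61] → █
    (7,2)@(15, 5): e=[12,37,57] → █
    (7,3)@(15, 7): e=[0,53,53] → █  [on edge]
    (7,4)@(15, 9): e=[-12,69,49] → ·
    (8,4)@(17, 9): e=[16,67,23] → █
    (9,4)@(19, 9): e=[44,65,-3] → ·
    (8,5)@(17, 11): e=[4,83,19] → █
  covered (15 px):
    · · · · · · █ █ █ █
    · · · · · · · █ █ █
    · · · · · · · █ █ █
    · · · · · · · █ █ █
    · · · · · · · · █ ·
    · · · · · · · · █ ·
    · · · · · · · · · ·
    · · · · · · · · · ·
T1:
  2·area = 32
  edge (8, 14)→(10, 10): d=(2,-4) top-left  bias=+0
  edge (10, 10)→(16, 14): d=(6,4) right/bottom  bias=-1
  edge (16, 14)→(8, 14): d=(-8,0) right/bottom  bias=-1
    (5,5)@(11, 11): e=[6,2,24] → █
    (6,5)@(13, 11): e=[14,-6,24] → ·
    (4,6)@(9, 13): e=[2,22,8] → █
    (6,6)@(13, 13): e=[18,6,8] → █
    (7,6)@(15, 13): e=[26,-2,8] → ·
    (4,7)@(9, 15): e=[6,34,-8] → ·
    (5,7)@(11, 15): e=[14,26,-8] → ·
    (6,7)@(13, 15): e=[22,18,-8] → ·
  covered (4 px):
    · · · · · · · · · ·
    · · · · · · · · · ·
    · · · · · · · · · ·
    · · · · · · · · · ·
    · · · · · · · · · ·
    · · · · · █ · · · ·
    · · · · █ █ █ · · ·
    · · · · · · · · · ·
T2:
  2·area = 104
  edge (18, 2)→(20, 16): d=(2,14) right/bottom  bias=-1
  edge (20, 16)→(12, 12): d=(-8,-4) top-left  bias=+0
  edge (12, 12)→(18, 2): d=(6,-10) top-left  bias=+0
    (8,2)@(17, 5): e=[20,76,8] → █
    (9,2)@(19, 5): e=[-8,84,28] → ·
    (7,3)@(15, 7): e=[52,52,0] → █  [on edge]
    (9,3)@(19, 7): e=[-4,68,40] → ·
    (7,4)@(15, 9): e=[56,36,12] → █
    (9,4)@(19, 9): e=[0,52,52] → ·  [on edge]
    (6,5)@(13, 11): e=[88,12,4] → █
    (9,5)@(19, 11): e=[4,36,64] → █
    (6,6)@(13, 13): e=[92,-4,16] → ·
    (7,6)@(15, 13): e=[64,4,36] → █
    (7,7)@(15, 15): e=[68,-12,48] → ·
    (8,7)@(17, 15): e=[40,-4,68] → ·
  covered (13 px):
    · · · · · · · · · ·
    · · · · · · · · · ·
    · · · · · · · · █ ·
    · · · · · · · █ █ ·
    · · · · · · · █ █ ·
    · · · · · · █ █ █ █
    · · · · · · · █ █ █
    · · · · · · · · · █
T3:
  2·area = 4  (B↔C swapped to make it positive)
  edge (10, 0)→(12, 0): d=(2,0) top-left  bias=+0
  edge (12, 0)→(16, 2): d=(4,2) right/bottom  bias=-1
  edge (16, 2)→(10, 0): d=(-6,-2) top-left  bias=+0
    (6,0)@(13, 1): e=[2,2,0] → █  [on edge]
    (7,0)@(15, 1): e=[2,-2,4] → ·
    (6,1)@(13, 3): e=[6,10,-12] → ·
    (9,1)@(19, 3): e=[6,-2,0] → ·  [on edge]
  covered (1 px):
    · · · · · · █ · · ·
    · · · · · · · · · ·
    · · · · · · · · · ·
    · · · · · · · · · ·
    · · · · · · · · · ·
    · · · · · · · · · ·
    · · · · · · · · · ·
    · · · · · · · · · ·
T4:
  2·area = 26  (B↔C swapped to make it positive)
  edge (14, 8)→(5, 1): d=(-9,-7) top-left  bias=+0
  edge (5, 1)→(10, 2): d=(5,1) right/bottom  bias=-1
  edge (10, 2)→(14, 8): d=(4,6) right/bottom  bias=-1
    (2,0)@(5, 1): e=[0,0,26] → ·  [on edge]
    (4,1)@(9, 3): e=[10,6,10] → █
    (5,1)@(11, 3): e=[24,4,-2] → ·
    (7,1)@(15, 3): e=[52,0,-26] → ·  [on edge]
    (4,2)@(9, 5): e=[-8,16,18] → ·
    (5,2)@(11, 5): e=[6,14,6] → █
    (6,2)@(13, 5): e=[20,12,-6] → ·
    (5,3)@(11, 7): e=[-12,24,14] → ·
    (6,3)@(13, 7): e=[2,22,2] → █
    (7,3)@(15, 7): e=[16,20,-10] → ·
    (6,4)@(13, 9): e=[-16,32,10] → ·
  covered (3 px):
    · · · · · · · · · ·
    · · · · █ · · · · ·
    · · · · · █ · · · ·
    · · · · · · █ · · ·
    · · · · · · · · · ·
    · · · · · · · · · ·
    · · · · · · · · · ·
    · · · · · · · · · ·

Final: [[6,0],[7,0],[8,0],[9,0],[7,1],[8,1],[9,1],[7,2],[8,2],[9,2],[7,3],[8,3],[9,3],[8,4],[8,5]]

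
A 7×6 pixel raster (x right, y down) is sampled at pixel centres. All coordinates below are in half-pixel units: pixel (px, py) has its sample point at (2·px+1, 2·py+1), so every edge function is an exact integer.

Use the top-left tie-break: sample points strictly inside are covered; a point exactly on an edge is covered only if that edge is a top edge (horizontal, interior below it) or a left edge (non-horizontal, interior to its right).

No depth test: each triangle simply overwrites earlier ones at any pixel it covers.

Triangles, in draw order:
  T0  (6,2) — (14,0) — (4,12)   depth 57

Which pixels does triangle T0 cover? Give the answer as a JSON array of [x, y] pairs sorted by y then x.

T0:
  2·area = 76
  edge (6, 2)→(14, 0): d=(8,-2) top-left  bias=+0
  edge (14, 0)→(4, 12): d=(-10,12) right/bottom  bias=-1
  edge (4, 12)→(6, 2): d=(2,-10) top-left  bias=+0
    (5,0)@(11, 1): e=[2,26,48] → X
    (6,0)@(13, 1): e=[6,2,68] → X
    (3,1)@(7, 3): e=[10,54,12] → X
    (4,1)@(9, 3): e=[14,30,32] → X
    (6,1)@(13, 3): e=[22,-18,72] → .
    (3,2)@(7, 5): e=[26,34,16] → X
    (5,2)@(11, 5): e=[34,-14,56] → .
    (2,3)@(5, 7): e=[38,38,0] → X  [on edge]
    (4,3)@(9, 7): e=[46,-10,40] → .
    (2,4)@(5, 9): e=[54,18,4] → X
    (3,4)@(7, 9): e=[58,-6,24] → .
    (2,5)@(5, 11): e=[70,-2,8] → .
  covered (10 px):
    . . . . . X X
    . . . X X X .
    . . . X X . .
    . . X X . . .
    . . X . . . .
    . . . . . . .

Result: [[5,0],[6,0],[3,1],[4,1],[5,1],[3,2],[4,2],[2,3],[3,3],[2,4]]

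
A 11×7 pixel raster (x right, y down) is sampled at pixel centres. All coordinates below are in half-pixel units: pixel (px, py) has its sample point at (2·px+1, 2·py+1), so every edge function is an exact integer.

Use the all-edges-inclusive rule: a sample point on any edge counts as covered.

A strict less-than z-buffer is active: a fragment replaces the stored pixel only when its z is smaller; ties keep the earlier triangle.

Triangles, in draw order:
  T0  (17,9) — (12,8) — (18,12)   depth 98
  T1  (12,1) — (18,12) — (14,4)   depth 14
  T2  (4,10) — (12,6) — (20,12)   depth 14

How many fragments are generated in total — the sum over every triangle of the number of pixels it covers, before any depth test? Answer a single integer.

T0:
  2·area = 14  (B↔C swapped to make it positive)
  edge (17, 9)→(18, 12): d=(1,3) inclusive
  edge (18, 12)→(12, 8): d=(-6,-4) inclusive
  edge (12, 8)→(17, 9): d=(5,1) inclusive
    (7,1)@(15, 3): e=[0,42,-28] → ·  [on edge]
    (3,3)@(7, 7): e=[28,-14,0] → ·  [on edge]
    (7,4)@(15, 9): e=[6,6,2] → #
    (8,4)@(17, 9): e=[0,14,0] → #  [on edge]
    (9,4)@(19, 9): e=[-6,22,-2] → ·
    (7,5)@(15, 11): e=[8,-6,12] → ·
    (8,5)@(17, 11): e=[2,2,10] → #
    (9,5)@(19, 11): e=[-4,10,8] → ·
    (8,6)@(17, 13): e=[4,-10,20] → ·
  covered (3 px):
    · · · · · · · · · · ·
    · · · · · · · · · · ·
    · · · · · · · · · · ·
    · · · · · · · · · · ·
    · · · · · · · # # · ·
    · · · · · · · · # · ·
    · · · · · · · · · · ·
T1:
  2·area = 4  (B↔C swapped to make it positive)
  edge (12, 1)→(14, 4): d=(2,3) inclusive
  edge (14, 4)→(18, 12): d=(4,8) inclusive
  edge (18, 12)→(12, 1): d=(-6,-11) inclusive
  covered (0 px):
    · · · · · · · · · · ·
    · · · · · · · · · · ·
    · · · · · · · · · · ·
    · · · · · · · · · · ·
    · · · · · · · · · · ·
    · · · · · · · · · · ·
    · · · · · · · · · · ·
T2:
  2·area = 80
  edge (4, 10)→(12, 6): d=(8,-4) inclusive
  edge (12, 6)→(20, 12): d=(8,6) inclusive
  edge (20, 12)→(4, 10): d=(-16,-2) inclusive
    (5,3)@(11, 7): e=[4,14,62] → #
    (6,3)@(13, 7): e=[12,2,66] → #
    (7,3)@(15, 7): e=[20,-10,70] → ·
    (3,4)@(7, 9): e=[4,54,22] → #
    (4,4)@(9, 9): e=[12,42,26] → #
    (7,4)@(15, 9): e=[36,6,38] → #
    (8,4)@(17, 9): e=[44,-6,42] → ·
    (3,5)@(7, 11): e=[20,70,-10] → ·
    (4,5)@(9, 11): e=[28,58,-6] → ·
    (5,5)@(11, 11): e=[36,46,-2] → ·
    (6,5)@(13, 11): e=[44,34,2] → #
    (8,5)@(17, 11): e=[60,10,10] → #
  covered (10 px):
    · · · · · · · · · · ·
    · · · · · · · · · · ·
    · · · · · · · · · · ·
    · · · · · # # · · · ·
    · · · # # # # # · · ·
    · · · · · · # # # · ·
    · · · · · · · · · · ·

Answer: 13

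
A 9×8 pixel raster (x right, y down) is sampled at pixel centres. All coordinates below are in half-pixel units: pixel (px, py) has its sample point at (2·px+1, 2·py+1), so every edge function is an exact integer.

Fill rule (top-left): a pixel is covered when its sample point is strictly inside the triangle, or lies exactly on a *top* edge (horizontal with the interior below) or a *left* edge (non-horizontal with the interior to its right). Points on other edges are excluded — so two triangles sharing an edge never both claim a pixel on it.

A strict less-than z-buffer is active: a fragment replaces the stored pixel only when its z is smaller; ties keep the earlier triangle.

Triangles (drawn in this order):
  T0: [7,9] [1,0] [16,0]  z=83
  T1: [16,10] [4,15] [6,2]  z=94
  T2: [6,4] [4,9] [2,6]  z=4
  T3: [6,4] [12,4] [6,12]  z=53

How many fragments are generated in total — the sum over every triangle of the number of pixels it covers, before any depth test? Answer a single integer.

T0:
  2·area = 135
  edge (7, 9)→(1, 0): d=(-6,-9) top-left  bias=+0
  edge (1, 0)→(16, 0): d=(15,0) top-left  bias=+0
  edge (16, 0)→(7, 9): d=(-9,9) right/bottom  bias=-1
    (1,0)@(3, 1): e=[12,15,108] → #
    (2,0)@(5, 1): e=[30,15,90] → #
    (3,0)@(7, 1): e=[48,15,72] → #
    (4,0)@(9, 1): e=[66,15,54] → #
    (5,0)@(11, 1): e=[84,15,36] → #
    (6,0)@(13, 1): e=[102,15,18] → #
    (7,0)@(15, 1): e=[120,15,0] → ·  [on edge]
    (1,1)@(3, 3): e=[0,45,90] → #  [on edge]
    (6,1)@(13, 3): e=[90,45,0] → ·  [on edge]
    (1,2)@(3, 5): e=[-12,75,72] → ·
    (2,2)@(5, 5): e=[6,75,54] → #
    (5,2)@(11, 5): e=[60,75,0] → ·  [on edge]
    (4,3)@(9, 7): e=[30,105,0] → ·  [on edge]
    (3,4)@(7, 9): e=[0,135,0] → ·  [on edge]
    (2,5)@(5, 11): e=[-30,165,0] → ·  [on edge]
    (1,6)@(3, 13): e=[-60,195,0] → ·  [on edge]
    (0,7)@(1, 15): e=[-90,225,0] → ·  [on edge]
    (5,7)@(11, 15): e=[0,225,-90] → ·  [on edge]
  covered (15 px):
    · # # # # # # · ·
    · # # # # # · · ·
    · · # # # · · · ·
    · · · # · · · · ·
    · · · · · · · · ·
    · · · · · · · · ·
    · · · · · · · · ·
    · · · · · · · · ·
T1:
  2·area = 146
  edge (16, 10)→(4, 15): d=(-12,5) right/bottom  bias=-1
  edge (4, 15)→(6, 2): d=(2,-13) top-left  bias=+0
  edge (6, 2)→(16, 10): d=(10,8) right/bottom  bias=-1
    (3,1)@(7, 3): e=[129,15,2] → #
    (4,1)@(9, 3): e=[119,41,-14] → ·
    (3,2)@(7, 5): e=[105,19,22] → #
    (4,2)@(9, 5): e=[95,45,6] → #
    (5,2)@(11, 5): e=[85,71,-10] → ·
    (3,3)@(7, 7): e=[81,23,42] → #
    (5,3)@(11, 7): e=[61,75,10] → #
    (6,3)@(13, 7): e=[51,101,-6] → ·
    (2,4)@(5, 9): e=[67,1,78] → #
    (6,4)@(13, 9): e=[27,105,14] → #
    (7,4)@(15, 9): e=[17,131,-2] → ·
    (2,5)@(5, 11): e=[43,5,98] → #
  covered (18 px):
    · · · · · · · · ·
    · · · # · · · · ·
    · · · # # · · · ·
    · · · # # # · · ·
    · · # # # # # · ·
    · · # # # # # · ·
    · · # # · · · · ·
    · · · · · · · · ·
T2:
  2·area = 16
  edge (6, 4)→(4, 9): d=(-2,5) right/bottom  bias=-1
  edge (4, 9)→(2, 6): d=(-2,-3) top-left  bias=+0
  edge (2, 6)→(6, 4): d=(4,-2) top-left  bias=+0
    (2,2)@(5, 5): e=[3,11,2] → #
    (3,2)@(7, 5): e=[-7,17,6] → ·
    (1,3)@(3, 7): e=[9,1,6] → #
    (2,3)@(5, 7): e=[-1,7,10] → ·
    (1,4)@(3, 9): e=[5,-3,14] → ·
  covered (2 px):
    · · · · · · · · ·
    · · · · · · · · ·
    · · # · · · · · ·
    · # · · · · · · ·
    · · · · · · · · ·
    · · · · · · · · ·
    · · · · · · · · ·
    · · · · · · · · ·
T3:
  2·area = 48
  edge (6, 4)→(12, 4): d=(6,0) top-left  bias=+0
  edge (12, 4)→(6, 12): d=(-6,8) right/bottom  bias=-1
  edge (6, 12)→(6, 4): d=(0,-8) top-left  bias=+0
    (3,2)@(7, 5): e=[6,34,8] → #
    (4,2)@(9, 5): e=[6,18,24] → #
    (5,2)@(11, 5): e=[6,2,40] → #
    (6,2)@(13, 5): e=[6,-14,56] → ·
    (3,3)@(7, 7): e=[18,22,8] → #
    (5,3)@(11, 7): e=[18,-10,40] → ·
    (3,4)@(7, 9): e=[30,10,8] → #
    (4,4)@(9, 9): e=[30,-6,24] → ·
    (3,5)@(7, 11): e=[42,-2,8] → ·
  covered (6 px):
    · · · · · · · · ·
    · · · · · · · · ·
    · · · # # # · · ·
    · · · # # · · · ·
    · · · # · · · · ·
    · · · · · · · · ·
    · · · · · · · · ·
    · · · · · · · · ·

Result: 41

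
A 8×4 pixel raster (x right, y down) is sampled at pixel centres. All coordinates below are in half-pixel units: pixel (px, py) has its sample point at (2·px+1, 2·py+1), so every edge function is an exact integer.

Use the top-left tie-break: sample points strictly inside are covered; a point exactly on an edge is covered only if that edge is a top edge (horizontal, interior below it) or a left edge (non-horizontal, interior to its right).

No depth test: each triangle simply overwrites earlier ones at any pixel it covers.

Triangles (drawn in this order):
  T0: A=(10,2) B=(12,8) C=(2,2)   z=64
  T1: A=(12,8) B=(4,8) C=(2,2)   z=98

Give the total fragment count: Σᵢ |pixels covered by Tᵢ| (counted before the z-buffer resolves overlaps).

T0:
  2·area = 48
  edge (10, 2)→(12, 8): d=(2,6) right/bottom  bias=-1
  edge (12, 8)→(2, 2): d=(-10,-6) top-left  bias=+0
  edge (2, 2)→(10, 2): d=(8,0) top-left  bias=+0
    (2,1)@(5, 3): e=[32,8,8] → █
    (3,1)@(7, 3): e=[20,20,8] → █
    (4,1)@(9, 3): e=[8,32,8] → █
    (5,1)@(11, 3): e=[-4,44,8] → ·
    (2,2)@(5, 5): e=[36,-12,24] → ·
    (3,2)@(7, 5): e=[24,0,24] → █  [on edge]
    (5,2)@(11, 5): e=[0,24,24] → ·  [on edge]
    (3,3)@(7, 7): e=[28,-20,40] → ·
    (4,3)@(9, 7): e=[16,-8,40] → ·
    (5,3)@(11, 7): e=[4,4,40] → █
    (6,3)@(13, 7): e=[-8,16,40] → ·
  covered (6 px):
    · · · · · · · ·
    · · █ █ █ · · ·
    · · · █ █ · · ·
    · · · · · █ · ·
T1:
  2·area = 48
  edge (12, 8)→(4, 8): d=(-8,0) right/bottom  bias=-1
  edge (4, 8)→(2, 2): d=(-2,-6) top-left  bias=+0
  edge (2, 2)→(12, 8): d=(10,6) right/bottom  bias=-1
    (1,1)@(3, 3): e=[40,4,4] → █
    (2,1)@(5, 3): e=[40,16,-8] → ·
    (1,2)@(3, 5): e=[24,0,24] → █  [on edge]
    (2,2)@(5, 5): e=[24,12,12] → █
    (3,2)@(7, 5): e=[24,24,0] → ·  [on edge]
    (1,3)@(3, 7): e=[8,-4,44] → ·
    (2,3)@(5, 7): e=[8,8,32] → █
    (3,3)@(7, 7): e=[8,20,20] → █
    (4,3)@(9, 7): e=[8,32,8] → █
    (5,3)@(11, 7): e=[8,44,-4] → ·
  covered (6 px):
    · · · · · · · ·
    · █ · · · · · ·
    · █ █ · · · · ·
    · · █ █ █ · · ·

Answer: 12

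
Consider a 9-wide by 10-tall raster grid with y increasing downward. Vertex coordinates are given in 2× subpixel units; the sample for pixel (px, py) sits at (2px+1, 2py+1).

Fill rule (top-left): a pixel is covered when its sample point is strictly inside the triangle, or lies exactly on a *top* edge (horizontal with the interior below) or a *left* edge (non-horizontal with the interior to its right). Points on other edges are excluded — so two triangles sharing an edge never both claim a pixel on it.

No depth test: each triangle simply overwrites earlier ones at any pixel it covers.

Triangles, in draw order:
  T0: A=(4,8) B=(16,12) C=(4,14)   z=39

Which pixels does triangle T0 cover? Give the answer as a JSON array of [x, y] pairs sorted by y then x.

T0:
  2·area = 72
  edge (4, 8)→(16, 12): d=(12,4) right/bottom  bias=-1
  edge (16, 12)→(4, 14): d=(-12,2) right/bottom  bias=-1
  edge (4, 14)→(4, 8): d=(0,-6) top-left  bias=+0
    (0,3)@(1, 7): e=[0,90,-18] → ·  [on edge]
    (2,4)@(5, 9): e=[8,58,6] → #
    (3,4)@(7, 9): e=[0,54,18] → ·  [on edge]
    (2,5)@(5, 11): e=[32,34,6] → #
    (3,5)@(7, 11): e=[24,30,18] → #
    (4,5)@(9, 11): e=[16,26,30] → #
    (5,5)@(11, 11): e=[8,22,42] → #
    (6,5)@(13, 11): e=[0,18,54] → ·  [on edge]
    (2,6)@(5, 13): e=[56,10,6] → #
    (5,6)@(11, 13): e=[32,-2,42] → ·
    (2,7)@(5, 15): e=[80,-14,6] → ·
    (3,7)@(7, 15): e=[72,-18,18] → ·
  covered (8 px):
    · · · · · · · · ·
    · · · · · · · · ·
    · · · · · · · · ·
    · · · · · · · · ·
    · · # · · · · · ·
    · · # # # # · · ·
    · · # # # · · · ·
    · · · · · · · · ·
    · · · · · · · · ·
    · · · · · · · · ·

Answer: [[2,4],[2,5],[3,5],[4,5],[5,5],[2,6],[3,6],[4,6]]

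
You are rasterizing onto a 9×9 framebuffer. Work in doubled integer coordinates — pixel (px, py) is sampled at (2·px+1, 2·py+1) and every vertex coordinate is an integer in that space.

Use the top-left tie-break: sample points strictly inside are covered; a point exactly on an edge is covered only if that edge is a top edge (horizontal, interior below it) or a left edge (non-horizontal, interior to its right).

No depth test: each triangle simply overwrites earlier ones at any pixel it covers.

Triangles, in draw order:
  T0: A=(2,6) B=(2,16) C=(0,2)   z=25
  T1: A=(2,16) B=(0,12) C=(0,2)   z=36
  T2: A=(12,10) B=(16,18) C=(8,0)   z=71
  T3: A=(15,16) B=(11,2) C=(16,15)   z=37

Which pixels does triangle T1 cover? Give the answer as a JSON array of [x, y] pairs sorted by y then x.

T0:
  2·area = 20
  edge (2, 6)→(2, 16): d=(0,10) right/bottom  bias=-1
  edge (2, 16)→(0, 2): d=(-2,-14) top-left  bias=+0
  edge (0, 2)→(2, 6): d=(2,4) right/bottom  bias=-1
    (0,2)@(1, 5): e=[10,8,2] → █
    (1,2)@(3, 5): e=[-10,36,-6] → ·
    (0,3)@(1, 7): e=[10,4,6] → █
    (1,3)@(3, 7): e=[-10,32,-2] → ·
    (0,4)@(1, 9): e=[10,0,10] → █  [on edge]
    (1,4)@(3, 9): e=[-10,28,2] → ·
    (0,5)@(1, 11): e=[10,-4,14] → ·
  covered (3 px):
    · · · · · · · · ·
    · · · · · · · · ·
    █ · · · · · · · ·
    █ · · · · · · · ·
    █ · · · · · · · ·
    · · · · · · · · ·
    · · · · · · · · ·
    · · · · · · · · ·
    · · · · · · · · ·
T1:
  2·area = 20
  edge (2, 16)→(0, 12): d=(-2,-4) top-left  bias=+0
  edge (0, 12)→(0, 2): d=(0,-10) top-left  bias=+0
  edge (0, 2)→(2, 16): d=(2,14) right/bottom  bias=-1
    (0,4)@(1, 9): e=[10,10,0] → ·  [on edge]
    (0,5)@(1, 11): e=[6,10,4] → █
    (1,5)@(3, 11): e=[14,30,-24] → ·
    (0,6)@(1, 13): e=[2,10,8] → █
    (1,6)@(3, 13): e=[10,30,-20] → ·
    (0,7)@(1, 15): e=[-2,10,12] → ·
  covered (2 px):
    · · · · · · · · ·
    · · · · · · · · ·
    · · · · · · · · ·
    · · · · · · · · ·
    · · · · · · · · ·
    █ · · · · · · · ·
    █ · · · · · · · ·
    · · · · · · · · ·
    · · · · · · · · ·
T2:
  2·area = 8  (B↔C swapped to make it positive)
  edge (12, 10)→(8, 0): d=(-4,-10) top-left  bias=+0
  edge (8, 0)→(16, 18): d=(8,18) right/bottom  bias=-1
  edge (16, 18)→(12, 10): d=(-4,-8) top-left  bias=+0
    (5,3)@(11, 7): e=[2,2,4] → █
    (6,3)@(13, 7): e=[22,-34,20] → ·
    (5,4)@(11, 9): e=[-6,18,-4] → ·
  covered (1 px):
    · · · · · · · · ·
    · · · · · · · · ·
    · · · · · · · · ·
    · · · · · █ · · ·
    · · · · · · · · ·
    · · · · · · · · ·
    · · · · · · · · ·
    · · · · · · · · ·
    · · · · · · · · ·
T3:
  2·area = 18
  edge (15, 16)→(11, 2): d=(-4,-14) top-left  bias=+0
  edge (11, 2)→(16, 15): d=(5,13) right/bottom  bias=-1
  edge (16, 15)→(15, 16): d=(-1,1) right/bottom  bias=-1
    (6,4)@(13, 9): e=[0,9,9] → █  [on edge]
    (7,4)@(15, 9): e=[28,-17,7] → ·
    (6,5)@(13, 11): e=[-8,19,7] → ·
    (7,6)@(15, 13): e=[12,3,3] → █
    (8,6)@(17, 13): e=[40,-23,1] → ·
    (7,7)@(15, 15): e=[4,13,1] → █
    (8,7)@(17, 15): e=[32,-13,-1] → ·
    (7,8)@(15, 17): e=[-4,23,-1] → ·
  covered (3 px):
    · · · · · · · · ·
    · · · · · · · · ·
    · · · · · · · · ·
    · · · · · · · · ·
    · · · · · · █ · ·
    · · · · · · · · ·
    · · · · · · · █ ·
    · · · · · · · █ ·
    · · · · · · · · ·

Result: [[0,5],[0,6]]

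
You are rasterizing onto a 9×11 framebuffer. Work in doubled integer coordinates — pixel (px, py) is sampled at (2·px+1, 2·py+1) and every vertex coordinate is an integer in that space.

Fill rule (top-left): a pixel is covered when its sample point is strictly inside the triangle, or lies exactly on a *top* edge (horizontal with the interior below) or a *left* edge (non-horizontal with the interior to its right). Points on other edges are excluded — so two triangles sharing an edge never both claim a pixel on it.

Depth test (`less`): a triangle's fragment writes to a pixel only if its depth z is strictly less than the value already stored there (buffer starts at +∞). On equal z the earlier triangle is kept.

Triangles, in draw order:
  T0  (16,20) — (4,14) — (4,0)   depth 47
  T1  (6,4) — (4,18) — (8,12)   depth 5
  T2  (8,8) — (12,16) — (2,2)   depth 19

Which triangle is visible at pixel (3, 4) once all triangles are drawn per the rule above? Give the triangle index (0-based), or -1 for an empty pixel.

T0:
  2·area = 168
  edge (16, 20)→(4, 14): d=(-12,-6) top-left  bias=+0
  edge (4, 14)→(4, 0): d=(0,-14) top-left  bias=+0
  edge (4, 0)→(16, 20): d=(12,20) right/bottom  bias=-1
    (2,1)@(5, 3): e=[138,14,16] → █
    (3,1)@(7, 3): e=[150,42,-24] → ·
    (2,2)@(5, 5): e=[114,14,40] → █
    (3,2)@(7, 5): e=[126,42,0] → ·  [on edge]
    (2,3)@(5, 7): e=[90,14,64] → █
    (3,3)@(7, 7): e=[102,42,24] → █
    (4,3)@(9, 7): e=[114,70,-16] → ·
    (2,4)@(5, 9): e=[66,14,88] → █
    (4,4)@(9, 9): e=[90,70,8] → █
    (5,4)@(11, 9): e=[102,98,-32] → ·
    (2,5)@(5, 11): e=[42,14,112] → █
    (5,5)@(11, 11): e=[78,98,-8] → ·
    (6,7)@(13, 15): e=[42,126,0] → ·  [on edge]
  covered (20 px):
    · · · · · · · · ·
    · · █ · · · · · ·
    · · █ · · · · · ·
    · · █ █ · · · · ·
    · · █ █ █ · · · ·
    · · █ █ █ · · · ·
    · · █ █ █ █ · · ·
    · · · █ █ █ · · ·
    · · · · · █ █ · ·
    · · · · · · · █ ·
    · · · · · · · · ·
T1:
  2·area = 44  (B↔C swapped to make it positive)
  edge (6, 4)→(8, 12): d=(2,8) right/bottom  bias=-1
  edge (8, 12)→(4, 18): d=(-4,6) right/bottom  bias=-1
  edge (4, 18)→(6, 4): d=(2,-14) top-left  bias=+0
    (3,4)@(7, 9): e=[2,18,24] → █
    (4,4)@(9, 9): e=[-14,6,52] → ·
    (2,5)@(5, 11): e=[22,22,0] → █  [on edge]
    (4,5)@(9, 11): e=[-10,-2,56] → ·
    (2,6)@(5, 13): e=[26,14,4] → █
    (4,6)@(9, 13): e=[-6,-10,60] → ·
    (2,7)@(5, 15): e=[30,6,8] → █
    (3,7)@(7, 15): e=[14,-6,36] → ·
    (2,8)@(5, 17): e=[34,-2,12] → ·
  covered (6 px):
    · · · · · · · · ·
    · · · · · · · · ·
    · · · · · · · · ·
    · · · · · · · · ·
    · · · █ · · · · ·
    · · █ █ · · · · ·
    · · █ █ · · · · ·
    · · █ · · · · · ·
    · · · · · · · · ·
    · · · · · · · · ·
    · · · · · · · · ·
T2:
  2·area = 24
  edge (8, 8)→(12, 16): d=(4,8) right/bottom  bias=-1
  edge (12, 16)→(2, 2): d=(-10,-14) top-left  bias=+0
  edge (2, 2)→(8, 8): d=(6,6) right/bottom  bias=-1
    (0,0)@(1, 1): e=[28,-4,0] → ·  [on edge]
    (1,1)@(3, 3): e=[20,4,0] → ·  [on edge]
    (2,2)@(5, 5): e=[12,12,0] → ·  [on edge]
    (3,3)@(7, 7): e=[4,20,0] → ·  [on edge]
    (3,4)@(7, 9): e=[12,0,12] → █  [on edge]
    (4,4)@(9, 9): e=[-4,28,0] → ·  [on edge]
    (3,5)@(7, 11): e=[20,-20,24] → ·
    (4,5)@(9, 11): e=[4,8,12] → █
    (5,5)@(11, 11): e=[-12,36,0] → ·  [on edge]
    (4,6)@(9, 13): e=[12,-12,24] → ·
    (6,6)@(13, 13): e=[-20,44,0] → ·  [on edge]
    (7,7)@(15, 15): e=[-28,52,0] → ·  [on edge]
    (8,8)@(17, 17): e=[-36,60,0] → ·  [on edge]
  covered (2 px):
    · · · · · · · · ·
    · · · · · · · · ·
    · · · · · · · · ·
    · · · · · · · · ·
    · · · █ · · · · ·
    · · · · █ · · · ·
    · · · · · · · · ·
    · · · · · · · · ·
    · · · · · · · · ·
    · · · · · · · · ·
    · · · · · · · · ·

Z-buffer (winner per pixel, '.' = empty):
  . . . . . . . . .
  . . 0 . . . . . .
  . . 0 . . . . . .
  . . 0 0 . . . . .
  . . 0 1 0 . . . .
  . . 1 1 2 . . . .
  . . 1 1 0 0 . . .
  . . 1 0 0 0 . . .
  . . . . . 0 0 . .
  . . . . . . . 0 .
  . . . . . . . . .

Final: 1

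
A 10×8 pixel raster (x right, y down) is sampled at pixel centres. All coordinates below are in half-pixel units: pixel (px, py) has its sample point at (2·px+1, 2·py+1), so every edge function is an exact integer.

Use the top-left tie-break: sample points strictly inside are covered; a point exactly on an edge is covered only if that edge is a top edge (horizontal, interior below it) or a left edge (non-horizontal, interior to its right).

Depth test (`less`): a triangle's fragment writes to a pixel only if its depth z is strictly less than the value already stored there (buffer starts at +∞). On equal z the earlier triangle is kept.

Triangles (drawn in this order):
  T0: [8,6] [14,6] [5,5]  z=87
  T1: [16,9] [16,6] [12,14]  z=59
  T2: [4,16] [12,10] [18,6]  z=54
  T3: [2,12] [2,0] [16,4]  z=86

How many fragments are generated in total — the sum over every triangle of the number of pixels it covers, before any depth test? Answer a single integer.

T0:
  2·area = 6  (B↔C swapped to make it positive)
  edge (8, 6)→(5, 5): d=(-3,-1) top-left  bias=+0
  edge (5, 5)→(14, 6): d=(9,1) right/bottom  bias=-1
  edge (14, 6)→(8, 6): d=(-6,0) right/bottom  bias=-1
    (2,2)@(5, 5): e=[0,0,6] → ·  [on edge]
    (5,3)@(11, 7): e=[0,12,-6] → ·  [on edge]
    (8,4)@(17, 9): e=[0,24,-18] → ·  [on edge]
  covered (0 px):
    · · · · · · · · · ·
    · · · · · · · · · ·
    · · · · · · · · · ·
    · · · · · · · · · ·
    · · · · · · · · · ·
    · · · · · · · · · ·
    · · · · · · · · · ·
    · · · · · · · · · ·
T1:
  2·area = 12  (B↔C swapped to make it positive)
  edge (16, 9)→(12, 14): d=(-4,5) right/bottom  bias=-1
  edge (12, 14)→(16, 6): d=(4,-8) top-left  bias=+0
  edge (16, 6)→(16, 9): d=(0,3) right/bottom  bias=-1
    (7,4)@(15, 9): e=[5,4,3] → █
    (8,4)@(17, 9): e=[-5,20,-3] → ·
    (7,5)@(15, 11): e=[-3,12,3] → ·
  covered (1 px):
    · · · · · · · · · ·
    · · · · · · · · · ·
    · · · · · · · · · ·
    · · · · · · · · · ·
    · · · · · · · █ · ·
    · · · · · · · · · ·
    · · · · · · · · · ·
    · · · · · · · · · ·
T2:
  2·area = 4
  edge (4, 16)→(12, 10): d=(8,-6) top-left  bias=+0
  edge (12, 10)→(18, 6): d=(6,-4) top-left  bias=+0
  edge (18, 6)→(4, 16): d=(-14,10) right/bottom  bias=-1
    (5,5)@(11, 11): e=[2,2,0] → ·  [on edge]
  covered (0 px):
    · · · · · · · · · ·
    · · · · · · · · · ·
    · · · · · · · · · ·
    · · · · · · · · · ·
    · · · · · · · · · ·
    · · · · · · · · · ·
    · · · · · · · · · ·
    · · · · · · · · · ·
T3:
  2·area = 168
  edge (2, 12)→(2, 0): d=(0,-12) top-left  bias=+0
  edge (2, 0)→(16, 4): d=(14,4) right/bottom  bias=-1
  edge (16, 4)→(2, 12): d=(-14,8) right/bottom  bias=-1
    (1,0)@(3, 1): e=[12,10,146] → █
    (2,0)@(5, 1): e=[36,2,130] → █
    (3,0)@(7, 1): e=[60,-6,114] → ·
    (1,1)@(3, 3): e=[12,38,118] → █
    (3,1)@(7, 3): e=[60,22,86] → █
    (4,1)@(9, 3): e=[84,14,70] → █
    (5,1)@(11, 3): e=[108,6,54] → █
    (6,1)@(13, 3): e=[132,-2,38] → ·
    (1,2)@(3, 5): e=[12,66,90] → █
    (6,2)@(13, 5): e=[132,26,10] → █
    (7,2)@(15, 5): e=[156,18,-6] → ·
    (1,3)@(3, 7): e=[12,94,62] → █
  covered (21 px):
    · █ █ · · · · · · ·
    · █ █ █ █ █ · · · ·
    · █ █ █ █ █ █ · · ·
    · █ █ █ █ · · · · ·
    · █ █ █ · · · · · ·
    · █ · · · · · · · ·
    · · · · · · · · · ·
    · · · · · · · · · ·

Final: 22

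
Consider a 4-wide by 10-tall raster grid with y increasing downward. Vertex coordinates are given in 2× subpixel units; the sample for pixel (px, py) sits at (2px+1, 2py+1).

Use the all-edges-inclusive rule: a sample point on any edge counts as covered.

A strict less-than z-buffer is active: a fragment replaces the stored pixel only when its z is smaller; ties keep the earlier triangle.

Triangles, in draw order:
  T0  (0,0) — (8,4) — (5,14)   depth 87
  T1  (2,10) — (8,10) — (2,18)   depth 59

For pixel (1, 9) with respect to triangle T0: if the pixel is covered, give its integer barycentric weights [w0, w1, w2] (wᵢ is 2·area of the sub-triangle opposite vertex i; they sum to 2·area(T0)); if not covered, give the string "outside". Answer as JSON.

T0:
  2·area = 92
  edge (0, 0)→(8, 4): d=(8,4) inclusive
  edge (8, 4)→(5, 14): d=(-3,10) inclusive
  edge (5, 14)→(0, 0): d=(-5,-14) inclusive
    (0,0)@(1, 1): e=[4,79,9] → #
    (1,0)@(3, 1): e=[-4,59,37] → ·
    (0,1)@(1, 3): e=[20,73,-1] → ·
    (1,1)@(3, 3): e=[12,53,27] → #
    (2,1)@(5, 3): e=[4,33,55] → #
    (3,1)@(7, 3): e=[-4,13,83] → ·
    (1,2)@(3, 5): e=[28,47,17] → #
    (3,2)@(7, 5): e=[12,7,73] → #
    (1,3)@(3, 7): e=[44,41,7] → #
    (1,4)@(3, 9): e=[60,35,-3] → ·
    (2,4)@(5, 9): e=[52,15,25] → #
    (3,4)@(7, 9): e=[44,-5,53] → ·
  covered (12 px):
    # · · ·
    · # # ·
    · # # #
    · # # #
    · · # ·
    · · # ·
    · · # ·
    · · · ·
    · · · ·
    · · · ·
T1:
  2·area = 48
  edge (2, 10)→(8, 10): d=(6,0) inclusive
  edge (8, 10)→(2, 18): d=(-6,8) inclusive
  edge (2, 18)→(2, 10): d=(0,-8) inclusive
    (1,5)@(3, 11): e=[6,34,8] → #
    (2,5)@(5, 11): e=[6,18,24] → #
    (3,5)@(7, 11): e=[6,2,40] → #
    (1,6)@(3, 13): e=[18,22,8] → #
    (3,6)@(7, 13): e=[18,-10,40] → ·
    (1,7)@(3, 15): e=[30,10,8] → #
    (2,7)@(5, 15): e=[30,-6,24] → ·
    (1,8)@(3, 17): e=[42,-2,8] → ·
  covered (6 px):
    · · · ·
    · · · ·
    · · · ·
    · · · ·
    · · · ·
    · # # #
    · # # ·
    · # · ·
    · · · ·
    · · · ·

Answer: "outside"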